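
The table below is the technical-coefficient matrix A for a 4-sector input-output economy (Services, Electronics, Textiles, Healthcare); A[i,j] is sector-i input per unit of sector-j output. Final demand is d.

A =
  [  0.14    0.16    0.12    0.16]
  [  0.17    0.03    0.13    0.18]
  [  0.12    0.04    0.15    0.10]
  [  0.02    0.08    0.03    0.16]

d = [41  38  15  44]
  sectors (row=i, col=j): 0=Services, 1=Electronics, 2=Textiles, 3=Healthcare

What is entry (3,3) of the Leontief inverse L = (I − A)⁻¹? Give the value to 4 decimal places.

Form M = I − A:
  [  0.86   -0.16   -0.12   -0.16]
  [ -0.17    0.97   -0.13   -0.18]
  [ -0.12   -0.04    0.85   -0.10]
  [ -0.02   -0.08   -0.03    0.84]
Leontief inverse L = M⁻¹:
  [  1.2492    0.2414    0.2244    0.3164]
  [  0.2565    1.1079    0.2167    0.3121]
  [  0.1956    0.0997    1.2266    0.2047]
  [  0.0612    0.1148    0.0698    1.2350]
Total output x = L · d:
  x_0 = 1.2492·41 + 0.2414·38 + 0.2244·15 + 0.3164·44 = 77.6775
  x_1 = 0.2565·41 + 1.1079·38 + 0.2167·15 + 0.3121·44 = 69.5975
  x_2 = 0.1956·41 + 0.0997·38 + 1.2266·15 + 0.2047·44 = 39.2131
  x_3 = 0.0612·41 + 0.1148·38 + 0.0698·15 + 1.2350·44 = 62.2592

L[3,3] = 1.2350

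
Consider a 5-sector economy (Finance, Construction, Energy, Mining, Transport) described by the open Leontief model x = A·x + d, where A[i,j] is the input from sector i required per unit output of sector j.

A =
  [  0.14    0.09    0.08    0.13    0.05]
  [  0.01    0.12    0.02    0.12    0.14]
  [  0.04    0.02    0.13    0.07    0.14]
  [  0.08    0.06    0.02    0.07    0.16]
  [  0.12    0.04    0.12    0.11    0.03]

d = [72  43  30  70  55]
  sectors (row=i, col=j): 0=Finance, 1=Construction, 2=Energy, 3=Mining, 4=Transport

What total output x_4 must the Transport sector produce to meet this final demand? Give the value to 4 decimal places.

Form M = I − A:
  [  0.86   -0.09   -0.08   -0.13   -0.05]
  [ -0.01    0.88   -0.02   -0.12   -0.14]
  [ -0.04   -0.02    0.87   -0.07   -0.14]
  [ -0.08   -0.06   -0.02    0.93   -0.16]
  [ -0.12   -0.04   -0.12   -0.11    0.97]
Leontief inverse L = M⁻¹:
  [  1.2104    0.1480    0.1389    0.2152    0.1393]
  [  0.0640    1.1670    0.0664    0.1897    0.2126]
  [  0.0975    0.0557    1.1914    0.1350    0.2073]
  [  0.1414    0.1039    0.0720    1.1400    0.2207]
  [  0.1805    0.0851    0.1755    0.1804    1.1076]
Total output x = L · d:
  x_0 = 1.2104·72 + 0.1480·43 + 0.1389·30 + 0.2152·70 + 0.1393·55 = 120.4048
  x_1 = 0.0640·72 + 1.1670·43 + 0.0664·30 + 0.1897·70 + 0.2126·55 = 81.7485
  x_2 = 0.0975·72 + 0.0557·43 + 1.1914·30 + 0.1350·70 + 0.2073·55 = 66.0097
  x_3 = 0.1414·72 + 0.1039·43 + 0.0720·30 + 1.1400·70 + 0.2207·55 = 108.7441
  x_4 = 0.1805·72 + 0.0851·43 + 0.1755·30 + 0.1804·70 + 1.1076·55 = 95.4655

95.4655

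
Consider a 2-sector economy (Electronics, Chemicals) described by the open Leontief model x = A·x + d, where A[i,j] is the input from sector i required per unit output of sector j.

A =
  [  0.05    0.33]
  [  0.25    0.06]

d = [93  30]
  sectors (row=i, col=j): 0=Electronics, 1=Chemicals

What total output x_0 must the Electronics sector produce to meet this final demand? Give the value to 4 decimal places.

120.0740

Form M = I − A:
  [  0.95   -0.33]
  [ -0.25    0.94]
Leontief inverse L = M⁻¹:
  [  1.1598    0.4072]
  [  0.3085    1.1721]
Total output x = L · d:
  x_0 = 1.1598·93 + 0.4072·30 = 120.0740
  x_1 = 0.3085·93 + 1.1721·30 = 63.8495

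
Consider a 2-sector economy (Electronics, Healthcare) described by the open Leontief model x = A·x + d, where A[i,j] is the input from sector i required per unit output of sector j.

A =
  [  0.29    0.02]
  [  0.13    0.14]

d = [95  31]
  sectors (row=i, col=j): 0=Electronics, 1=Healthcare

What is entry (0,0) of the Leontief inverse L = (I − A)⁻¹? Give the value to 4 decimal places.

L[0,0] = 1.4145

Form M = I − A:
  [  0.71   -0.02]
  [ -0.13    0.86]
Leontief inverse L = M⁻¹:
  [  1.4145    0.0329]
  [  0.2138    1.1678]
Total output x = L · d:
  x_0 = 1.4145·95 + 0.0329·31 = 135.3947
  x_1 = 0.2138·95 + 1.1678·31 = 56.5132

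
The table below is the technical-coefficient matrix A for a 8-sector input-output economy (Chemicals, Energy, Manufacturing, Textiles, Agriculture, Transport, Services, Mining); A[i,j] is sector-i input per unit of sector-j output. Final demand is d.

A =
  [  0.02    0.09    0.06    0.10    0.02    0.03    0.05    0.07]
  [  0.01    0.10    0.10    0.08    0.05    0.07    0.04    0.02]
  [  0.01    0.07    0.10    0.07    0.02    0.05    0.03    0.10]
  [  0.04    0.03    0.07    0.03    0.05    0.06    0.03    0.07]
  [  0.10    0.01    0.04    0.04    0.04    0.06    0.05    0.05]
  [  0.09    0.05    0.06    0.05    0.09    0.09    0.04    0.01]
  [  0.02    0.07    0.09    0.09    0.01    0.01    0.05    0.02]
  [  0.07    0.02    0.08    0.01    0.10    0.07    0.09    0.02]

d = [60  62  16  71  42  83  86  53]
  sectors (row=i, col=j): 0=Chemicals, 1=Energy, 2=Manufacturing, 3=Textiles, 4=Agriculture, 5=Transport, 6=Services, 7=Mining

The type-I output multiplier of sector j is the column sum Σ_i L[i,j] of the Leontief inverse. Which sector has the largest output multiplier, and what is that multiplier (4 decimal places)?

Form M = I − A:
  [  0.98   -0.09   -0.06   -0.10   -0.02   -0.03   -0.05   -0.07]
  [ -0.01    0.90   -0.10   -0.08   -0.05   -0.07   -0.04   -0.02]
  [ -0.01   -0.07    0.90   -0.07   -0.02   -0.05   -0.03   -0.10]
  [ -0.04   -0.03   -0.07    0.97   -0.05   -0.06   -0.03   -0.07]
  [ -0.10   -0.01   -0.04   -0.04    0.96   -0.06   -0.05   -0.05]
  [ -0.09   -0.05   -0.06   -0.05   -0.09    0.91   -0.04   -0.01]
  [ -0.02   -0.07   -0.09   -0.09   -0.01   -0.01    0.95   -0.02]
  [ -0.07   -0.02   -0.08   -0.01   -0.10   -0.07   -0.09    0.98]
Leontief inverse L = M⁻¹:
  [  1.0508    0.1330    0.1214    0.1433    0.0577    0.0739    0.0854    0.1058]
  [  0.0444    1.1474    0.1652    0.1285    0.0890    0.1186    0.0753    0.0599]
  [  0.0440    0.1131    1.1636    0.1130    0.0611    0.0969    0.0677    0.1377]
  [  0.0716    0.0656    0.1206    1.0678    0.0835    0.0984    0.0622    0.1016]
  [  0.1305    0.0483    0.0901    0.0816    1.0715    0.0963    0.0826    0.0827]
  [  0.1291    0.0975    0.1211    0.1017    0.1283    1.1372    0.0774    0.0506]
  [  0.0413    0.1072    0.1415    0.1276    0.0369    0.0441    1.0766    0.0530]
  [  0.1066    0.0646    0.1391    0.0603    0.1337    0.1117    0.1266    1.0584]
Total output x = L · d:
  x_0 = 1.0508·60 + 0.1330·62 + 0.1214·16 + 0.1433·71 + 0.0577·42 + 0.0739·83 + 0.0854·86 + 0.1058·53 = 104.9233
  x_1 = 0.0444·60 + 1.1474·62 + 0.1652·16 + 0.1285·71 + 0.0890·42 + 0.1186·83 + 0.0753·86 + 0.0599·53 = 108.8018
  x_2 = 0.0440·60 + 0.1131·62 + 1.1636·16 + 0.1130·71 + 0.0611·42 + 0.0969·83 + 0.0677·86 + 0.1377·53 = 60.0269
  x_3 = 0.0716·60 + 0.0656·62 + 0.1206·16 + 1.0678·71 + 0.0835·42 + 0.0984·83 + 0.0622·86 + 0.1016·53 = 108.5145
  x_4 = 0.1305·60 + 0.0483·62 + 0.0901·16 + 0.0816·71 + 1.0715·42 + 0.0963·83 + 0.0826·86 + 0.0827·53 = 82.5385
  x_5 = 0.1291·60 + 0.0975·62 + 0.1211·16 + 0.1017·71 + 0.1283·42 + 1.1372·83 + 0.0774·86 + 0.0506·53 = 132.0539
  x_6 = 0.0413·60 + 0.1072·62 + 0.1415·16 + 0.1276·71 + 0.0369·42 + 0.0441·83 + 1.0766·86 + 0.0530·53 = 121.0577
  x_7 = 0.1066·60 + 0.0646·62 + 0.1391·16 + 0.0603·71 + 0.1337·42 + 0.1117·83 + 0.1266·86 + 1.0584·53 = 98.7763
Output multipliers (column sums of L):
  Chemicals: 1.6184
  Energy: 1.7766
  Manufacturing: 2.0626
  Textiles: 1.8237
  Agriculture: 1.6615
  Transport: 1.7771
  Services: 1.6539
  Mining: 1.6497

Manufacturing (2.0626)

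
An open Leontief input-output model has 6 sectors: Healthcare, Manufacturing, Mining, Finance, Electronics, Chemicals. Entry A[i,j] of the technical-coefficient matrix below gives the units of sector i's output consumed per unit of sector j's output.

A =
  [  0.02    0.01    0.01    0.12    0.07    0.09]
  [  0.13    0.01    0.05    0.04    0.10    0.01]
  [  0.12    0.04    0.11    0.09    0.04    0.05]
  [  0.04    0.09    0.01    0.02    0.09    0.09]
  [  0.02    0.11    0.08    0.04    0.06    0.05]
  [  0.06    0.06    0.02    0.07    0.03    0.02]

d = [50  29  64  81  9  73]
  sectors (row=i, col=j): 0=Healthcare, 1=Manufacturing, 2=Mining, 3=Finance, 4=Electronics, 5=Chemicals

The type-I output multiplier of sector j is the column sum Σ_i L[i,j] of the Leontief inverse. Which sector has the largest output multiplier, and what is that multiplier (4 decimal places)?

Electronics (1.5990)

Form M = I − A:
  [  0.98   -0.01   -0.01   -0.12   -0.07   -0.09]
  [ -0.13    0.99   -0.05   -0.04   -0.10   -0.01]
  [ -0.12   -0.04    0.89   -0.09   -0.04   -0.05]
  [ -0.04   -0.09   -0.01    0.98   -0.09   -0.09]
  [ -0.02   -0.11   -0.08   -0.04    0.94   -0.05]
  [ -0.06   -0.06   -0.02   -0.07   -0.03    0.98]
Leontief inverse L = M⁻¹:
  [  1.0446    0.0431    0.0275    0.1446    0.1011    0.1162]
  [  0.1554    1.0391    0.0740    0.0767    0.1340    0.0425]
  [  0.1626    0.0752    1.1409    0.1377    0.0847    0.0909]
  [  0.0719    0.1180    0.0329    1.0501    0.1234    0.1122]
  [  0.0618    0.1382    0.1096    0.0734    1.0972    0.0754]
  [  0.0838    0.0805    0.0352    0.0936    0.0585    1.0423]
Total output x = L · d:
  x_0 = 1.0446·50 + 0.0431·29 + 0.0275·64 + 0.1446·81 + 0.1011·9 + 0.1162·73 = 76.3438
  x_1 = 0.1554·50 + 1.0391·29 + 0.0740·64 + 0.0767·81 + 0.1340·9 + 0.0425·73 = 53.1630
  x_2 = 0.1626·50 + 0.0752·29 + 1.1409·64 + 0.1377·81 + 0.0847·9 + 0.0909·73 = 101.8737
  x_3 = 0.0719·50 + 0.1180·29 + 0.0329·64 + 1.0501·81 + 0.1234·9 + 0.1122·73 = 103.4841
  x_4 = 0.0618·50 + 0.1382·29 + 0.1096·64 + 0.0734·81 + 1.0972·9 + 0.0754·73 = 35.4391
  x_5 = 0.0838·50 + 0.0805·29 + 0.0352·64 + 0.0936·81 + 0.0585·9 + 1.0423·73 = 92.9744
Output multipliers (column sums of L):
  Healthcare: 1.5800
  Manufacturing: 1.4941
  Mining: 1.4200
  Finance: 1.5762
  Electronics: 1.5990
  Chemicals: 1.4795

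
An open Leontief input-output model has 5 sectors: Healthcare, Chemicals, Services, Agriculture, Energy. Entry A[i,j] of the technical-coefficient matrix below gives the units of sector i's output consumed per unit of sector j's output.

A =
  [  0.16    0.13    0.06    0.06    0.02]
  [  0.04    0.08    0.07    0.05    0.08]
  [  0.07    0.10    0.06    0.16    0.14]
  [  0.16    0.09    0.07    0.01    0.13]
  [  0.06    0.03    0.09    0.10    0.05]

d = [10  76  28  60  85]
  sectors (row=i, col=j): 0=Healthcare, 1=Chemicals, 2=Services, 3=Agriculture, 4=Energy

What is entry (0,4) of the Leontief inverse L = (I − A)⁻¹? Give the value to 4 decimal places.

L[0,4] = 0.0739

Form M = I − A:
  [  0.84   -0.13   -0.06   -0.06   -0.02]
  [ -0.04    0.92   -0.07   -0.05   -0.08]
  [ -0.07   -0.10    0.94   -0.16   -0.14]
  [ -0.16   -0.09   -0.07    0.99   -0.13]
  [ -0.06   -0.03   -0.09   -0.10    0.95]
Leontief inverse L = M⁻¹:
  [  1.2353    0.1996    0.1090    0.1100    0.0739]
  [  0.0891    1.1244    0.1083    0.0923    0.1252]
  [  0.1594    0.1733    1.1239    0.2217    0.2139]
  [  0.2349    0.1574    0.1240    1.0708    0.1830]
  [  0.1207    0.0811    0.1298    0.1436    1.1008]
Total output x = L · d:
  x_0 = 1.2353·10 + 0.1996·76 + 0.1090·28 + 0.1100·60 + 0.0739·85 = 43.4577
  x_1 = 0.0891·10 + 1.1244·76 + 0.1083·28 + 0.0923·60 + 0.1252·85 = 105.5575
  x_2 = 0.1594·10 + 0.1733·76 + 1.1239·28 + 0.2217·60 + 0.2139·85 = 77.7206
  x_3 = 0.2349·10 + 0.1574·76 + 0.1240·28 + 1.0708·60 + 0.1830·85 = 97.5840
  x_4 = 0.1207·10 + 0.0811·76 + 0.1298·28 + 0.1436·60 + 1.1008·85 = 113.1868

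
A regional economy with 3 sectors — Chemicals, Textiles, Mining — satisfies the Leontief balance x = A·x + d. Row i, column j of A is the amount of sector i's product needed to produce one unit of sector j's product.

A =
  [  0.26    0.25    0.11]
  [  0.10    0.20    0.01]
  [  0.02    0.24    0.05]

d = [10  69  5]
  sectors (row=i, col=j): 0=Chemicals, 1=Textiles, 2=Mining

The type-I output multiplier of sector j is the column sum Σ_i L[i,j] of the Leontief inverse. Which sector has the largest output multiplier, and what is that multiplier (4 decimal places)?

Form M = I − A:
  [  0.74   -0.25   -0.11]
  [ -0.10    0.80   -0.01]
  [ -0.02   -0.24    0.95]
Leontief inverse L = M⁻¹:
  [  1.4229    0.4957    0.1700]
  [  0.1788    1.3162    0.0346]
  [  0.0751    0.3430    1.0649]
Total output x = L · d:
  x_0 = 1.4229·10 + 0.4957·69 + 0.1700·5 = 49.2795
  x_1 = 0.1788·10 + 1.3162·69 + 0.0346·5 = 92.7817
  x_2 = 0.0751·10 + 0.3430·69 + 1.0649·5 = 29.7402
Output multipliers (column sums of L):
  Chemicals: 1.6769
  Textiles: 2.1549
  Mining: 1.2695

Textiles (2.1549)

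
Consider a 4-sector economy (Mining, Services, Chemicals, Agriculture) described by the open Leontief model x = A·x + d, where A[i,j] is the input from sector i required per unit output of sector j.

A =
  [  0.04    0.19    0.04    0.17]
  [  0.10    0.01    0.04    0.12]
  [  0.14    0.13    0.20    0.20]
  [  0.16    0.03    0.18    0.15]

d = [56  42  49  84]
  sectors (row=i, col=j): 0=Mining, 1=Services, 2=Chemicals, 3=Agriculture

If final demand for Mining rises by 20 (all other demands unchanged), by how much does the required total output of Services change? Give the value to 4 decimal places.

Form M = I − A:
  [  0.96   -0.19   -0.04   -0.17]
  [ -0.10    0.99   -0.04   -0.12]
  [ -0.14   -0.13    0.80   -0.20]
  [ -0.16   -0.03   -0.18    0.85]
Leontief inverse L = M⁻¹:
  [  1.1357    0.2446    0.1350    0.2935]
  [  0.1608    1.0614    0.1078    0.2074]
  [  0.2954    0.2494    1.3710    0.4169]
  [  0.2820    0.1363    0.3196    1.3273]
Total output x = L · d:
  x_0 = 1.1357·56 + 0.2446·42 + 0.1350·49 + 0.2935·84 = 105.1426
  x_1 = 0.1608·56 + 1.0614·42 + 0.1078·49 + 0.2074·84 = 76.2861
  x_2 = 0.2954·56 + 0.2494·42 + 1.3710·49 + 0.4169·84 = 129.2141
  x_3 = 0.2820·56 + 0.1363·42 + 0.3196·49 + 1.3273·84 = 148.6705
Δx_1 = L[1,0] · Δd_0 = 0.1608 · 20 = 3.2168

3.2168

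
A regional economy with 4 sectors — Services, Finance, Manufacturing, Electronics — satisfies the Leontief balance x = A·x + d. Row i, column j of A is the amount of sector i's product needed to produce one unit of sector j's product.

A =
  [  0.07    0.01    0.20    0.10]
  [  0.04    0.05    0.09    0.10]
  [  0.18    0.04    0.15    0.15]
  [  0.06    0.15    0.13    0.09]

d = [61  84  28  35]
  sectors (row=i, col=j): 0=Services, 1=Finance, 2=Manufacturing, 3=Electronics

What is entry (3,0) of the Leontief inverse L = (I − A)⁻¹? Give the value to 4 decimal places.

L[3,0] = 0.1287

Form M = I − A:
  [  0.93   -0.01   -0.20   -0.10]
  [ -0.04    0.95   -0.09   -0.10]
  [ -0.18   -0.04    0.85   -0.15]
  [ -0.06   -0.15   -0.13    0.91]
Leontief inverse L = M⁻¹:
  [  1.1481    0.0536    0.3037    0.1821]
  [  0.0875    1.0847    0.1591    0.1550]
  [  0.2700    0.0970    1.2889    0.2528]
  [  0.1287    0.1962    0.2304    1.1726]
Total output x = L · d:
  x_0 = 1.1481·61 + 0.0536·84 + 0.3037·28 + 0.1821·35 = 89.4155
  x_1 = 0.0875·61 + 1.0847·84 + 0.1591·28 + 0.1550·35 = 106.3354
  x_2 = 0.2700·61 + 0.0970·84 + 1.2889·28 + 0.2528·35 = 69.5546
  x_3 = 0.1287·61 + 0.1962·84 + 0.2304·28 + 1.1726·35 = 71.8213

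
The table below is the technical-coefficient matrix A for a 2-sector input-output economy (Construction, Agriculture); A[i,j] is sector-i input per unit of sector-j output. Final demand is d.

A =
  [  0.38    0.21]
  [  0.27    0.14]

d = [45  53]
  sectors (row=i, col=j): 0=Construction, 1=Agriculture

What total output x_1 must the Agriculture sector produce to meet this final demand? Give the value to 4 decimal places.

Form M = I − A:
  [  0.62   -0.21]
  [ -0.27    0.86]
Leontief inverse L = M⁻¹:
  [  1.8048    0.4407]
  [  0.5666    1.3012]
Total output x = L · d:
  x_0 = 1.8048·45 + 0.4407·53 = 104.5750
  x_1 = 0.5666·45 + 1.3012·53 = 94.4596

94.4596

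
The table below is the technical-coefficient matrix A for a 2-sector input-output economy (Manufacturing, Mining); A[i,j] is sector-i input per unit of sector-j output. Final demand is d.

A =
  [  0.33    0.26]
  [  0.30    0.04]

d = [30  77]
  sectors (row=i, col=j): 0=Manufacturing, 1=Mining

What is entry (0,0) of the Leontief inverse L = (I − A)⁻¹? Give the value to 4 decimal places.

L[0,0] = 1.6985

Form M = I − A:
  [  0.67   -0.26]
  [ -0.30    0.96]
Leontief inverse L = M⁻¹:
  [  1.6985    0.4600]
  [  0.5308    1.1854]
Total output x = L · d:
  x_0 = 1.6985·30 + 0.4600·77 = 86.3765
  x_1 = 0.5308·30 + 1.1854·77 = 107.2010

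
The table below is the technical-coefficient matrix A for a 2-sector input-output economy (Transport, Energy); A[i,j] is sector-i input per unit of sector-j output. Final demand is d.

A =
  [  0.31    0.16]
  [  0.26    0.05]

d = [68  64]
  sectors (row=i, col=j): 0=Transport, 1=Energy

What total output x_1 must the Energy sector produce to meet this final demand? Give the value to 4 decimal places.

100.7330

Form M = I − A:
  [  0.69   -0.16]
  [ -0.26    0.95]
Leontief inverse L = M⁻¹:
  [  1.5475    0.2606]
  [  0.4235    1.1240]
Total output x = L · d:
  x_0 = 1.5475·68 + 0.2606·64 = 121.9091
  x_1 = 0.4235·68 + 1.1240·64 = 100.7330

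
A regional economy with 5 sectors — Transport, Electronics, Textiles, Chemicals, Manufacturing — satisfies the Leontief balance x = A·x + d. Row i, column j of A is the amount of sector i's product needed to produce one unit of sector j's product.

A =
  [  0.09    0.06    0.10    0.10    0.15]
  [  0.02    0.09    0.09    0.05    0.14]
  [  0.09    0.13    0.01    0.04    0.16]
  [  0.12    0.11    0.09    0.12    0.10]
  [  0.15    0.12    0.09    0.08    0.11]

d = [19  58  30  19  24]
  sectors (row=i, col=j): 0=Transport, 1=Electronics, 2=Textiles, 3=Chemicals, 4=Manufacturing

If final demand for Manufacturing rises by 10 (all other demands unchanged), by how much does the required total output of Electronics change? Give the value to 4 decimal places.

2.3810

Form M = I − A:
  [  0.91   -0.06   -0.10   -0.10   -0.15]
  [ -0.02    0.91   -0.09   -0.05   -0.14]
  [ -0.09   -0.13    0.99   -0.04   -0.16]
  [ -0.12   -0.11   -0.09    0.88   -0.10]
  [ -0.15   -0.12   -0.09   -0.08    0.89]
Leontief inverse L = M⁻¹:
  [  1.1890    0.1616    0.1762    0.1775    0.2774]
  [  0.0934    1.1702    0.1470    0.1054    0.2381]
  [  0.1696    0.2136    1.0806    0.1049    0.2682]
  [  0.2196    0.2158    0.1727    1.2030    0.2372]
  [  0.2499    0.2260    0.1743    0.1629    1.2509]
Total output x = L · d:
  x_0 = 1.1890·19 + 0.1616·58 + 0.1762·30 + 0.1775·19 + 0.2774·24 = 47.2803
  x_1 = 0.0934·19 + 1.1702·58 + 0.1470·30 + 0.1054·19 + 0.2381·24 = 81.7763
  x_2 = 0.1696·19 + 0.2136·58 + 1.0806·30 + 0.1049·19 + 0.2682·24 = 56.4600
  x_3 = 0.2196·19 + 0.2158·58 + 0.1727·30 + 1.2030·19 + 0.2372·24 = 50.4212
  x_4 = 0.2499·19 + 0.2260·58 + 0.1743·30 + 0.1629·19 + 1.2509·24 = 56.2026
Δx_1 = L[1,4] · Δd_4 = 0.2381 · 10 = 2.3810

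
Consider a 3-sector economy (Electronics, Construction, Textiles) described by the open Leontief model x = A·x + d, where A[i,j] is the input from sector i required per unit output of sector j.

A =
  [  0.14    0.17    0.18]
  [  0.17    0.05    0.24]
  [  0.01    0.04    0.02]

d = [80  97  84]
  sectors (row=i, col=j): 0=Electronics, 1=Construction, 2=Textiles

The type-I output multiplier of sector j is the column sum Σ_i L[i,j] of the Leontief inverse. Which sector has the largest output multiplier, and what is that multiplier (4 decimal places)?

Textiles (1.6259)

Form M = I − A:
  [  0.86   -0.17   -0.18]
  [ -0.17    0.95   -0.24]
  [ -0.01   -0.04    0.98]
Leontief inverse L = M⁻¹:
  [  1.2112    0.2285    0.2784]
  [  0.2222    1.1055    0.3115]
  [  0.0214    0.0475    1.0360]
Total output x = L · d:
  x_0 = 1.2112·80 + 0.2285·97 + 0.2784·84 = 142.4426
  x_1 = 0.2222·80 + 1.1055·97 + 0.3115·84 = 151.1752
  x_2 = 0.0214·80 + 0.0475·97 + 1.0360·84 = 93.3382
Output multipliers (column sums of L):
  Electronics: 1.4548
  Construction: 1.3814
  Textiles: 1.6259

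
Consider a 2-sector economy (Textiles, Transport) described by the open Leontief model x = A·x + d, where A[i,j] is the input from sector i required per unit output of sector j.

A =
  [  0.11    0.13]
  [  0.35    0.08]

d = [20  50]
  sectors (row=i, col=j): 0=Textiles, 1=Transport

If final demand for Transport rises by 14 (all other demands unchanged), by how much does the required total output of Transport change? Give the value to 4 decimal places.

16.1128

Form M = I − A:
  [  0.89   -0.13]
  [ -0.35    0.92]
Leontief inverse L = M⁻¹:
  [  1.1897    0.1681]
  [  0.4526    1.1509]
Total output x = L · d:
  x_0 = 1.1897·20 + 0.1681·50 = 32.1997
  x_1 = 0.4526·20 + 1.1509·50 = 66.5977
Δx_1 = L[1,1] · Δd_1 = 1.1509 · 14 = 16.1128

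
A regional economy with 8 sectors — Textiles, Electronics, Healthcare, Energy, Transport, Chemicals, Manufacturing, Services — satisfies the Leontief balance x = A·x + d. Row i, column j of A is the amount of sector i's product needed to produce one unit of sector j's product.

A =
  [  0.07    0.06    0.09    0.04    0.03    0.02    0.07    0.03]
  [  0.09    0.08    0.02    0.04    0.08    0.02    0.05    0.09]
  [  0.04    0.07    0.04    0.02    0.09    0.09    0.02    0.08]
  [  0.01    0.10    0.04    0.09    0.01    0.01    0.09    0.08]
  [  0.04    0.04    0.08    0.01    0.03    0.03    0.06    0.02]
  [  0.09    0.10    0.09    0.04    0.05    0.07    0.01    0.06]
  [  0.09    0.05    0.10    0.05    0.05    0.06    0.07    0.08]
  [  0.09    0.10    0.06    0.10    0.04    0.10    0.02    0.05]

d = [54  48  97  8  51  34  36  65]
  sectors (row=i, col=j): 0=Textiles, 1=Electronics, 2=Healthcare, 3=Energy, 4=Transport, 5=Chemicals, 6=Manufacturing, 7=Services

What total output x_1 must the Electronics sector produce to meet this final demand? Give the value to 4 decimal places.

Form M = I − A:
  [  0.93   -0.06   -0.09   -0.04   -0.03   -0.02   -0.07   -0.03]
  [ -0.09    0.92   -0.02   -0.04   -0.08   -0.02   -0.05   -0.09]
  [ -0.04   -0.07    0.96   -0.02   -0.09   -0.09   -0.02   -0.08]
  [ -0.01   -0.10   -0.04    0.91   -0.01   -0.01   -0.09   -0.08]
  [ -0.04   -0.04   -0.08   -0.01    0.97   -0.03   -0.06   -0.02]
  [ -0.09   -0.10   -0.09   -0.04   -0.05    0.93   -0.01   -0.06]
  [ -0.09   -0.05   -0.10   -0.05   -0.05   -0.06    0.93   -0.08]
  [ -0.09   -0.10   -0.06   -0.10   -0.04   -0.10   -0.02    0.95]
Leontief inverse L = M⁻¹:
  [  1.1198    0.1154    0.1379    0.0752    0.0695    0.0583    0.1075    0.0784]
  [  0.1486    1.1437    0.0756    0.0831    0.1206    0.0611    0.0938    0.1407]
  [  0.0969    0.1331    1.0933    0.0586    0.1311    0.1331    0.0563    0.1286]
  [  0.0649    0.1640    0.0880    1.1359    0.0504    0.0504    0.1322    0.1360]
  [  0.0787    0.0815    0.1172    0.0349    1.0613    0.0611    0.0865    0.0565]
  [  0.1526    0.1715    0.1471    0.0835    0.0985    1.1166    0.0528    0.1175]
  [  0.1579    0.1268    0.1661    0.0994    0.1012    0.1140    1.1180    0.1428]
  [  0.1574    0.1812    0.1232    0.1515    0.0900    0.1482    0.0703    1.1151]
Total output x = L · d:
  x_0 = 1.1198·54 + 0.1154·48 + 0.1379·97 + 0.0752·8 + 0.0695·51 + 0.0583·34 + 0.1075·36 + 0.0784·65 = 94.4844
  x_1 = 0.1486·54 + 1.1437·48 + 0.0756·97 + 0.0831·8 + 0.1206·51 + 0.0611·34 + 0.0938·36 + 0.1407·65 = 91.6646
  x_2 = 0.0969·54 + 0.1331·48 + 1.0933·97 + 0.0586·8 + 0.1311·51 + 0.1331·34 + 0.0563·36 + 0.1286·65 = 139.7315
  x_3 = 0.0649·54 + 0.1640·48 + 0.0880·97 + 1.1359·8 + 0.0504·51 + 0.0504·34 + 0.1322·36 + 0.1360·65 = 46.8966
  x_4 = 0.0787·54 + 0.0815·48 + 0.1172·97 + 0.0349·8 + 1.0613·51 + 0.0611·34 + 0.0865·36 + 0.0565·65 = 82.8009
  x_5 = 0.1526·54 + 0.1715·48 + 0.1471·97 + 0.0835·8 + 0.0985·51 + 1.1166·34 + 0.0528·36 + 0.1175·65 = 83.9384
  x_6 = 0.1579·54 + 0.1268·48 + 0.1661·97 + 0.0994·8 + 0.1012·51 + 0.1140·34 + 1.1180·36 + 0.1428·65 = 90.0874
  x_7 = 0.1574·54 + 0.1812·48 + 0.1232·97 + 0.1515·8 + 0.0900·51 + 0.1482·34 + 0.0703·36 + 1.1151·65 = 115.0013

91.6646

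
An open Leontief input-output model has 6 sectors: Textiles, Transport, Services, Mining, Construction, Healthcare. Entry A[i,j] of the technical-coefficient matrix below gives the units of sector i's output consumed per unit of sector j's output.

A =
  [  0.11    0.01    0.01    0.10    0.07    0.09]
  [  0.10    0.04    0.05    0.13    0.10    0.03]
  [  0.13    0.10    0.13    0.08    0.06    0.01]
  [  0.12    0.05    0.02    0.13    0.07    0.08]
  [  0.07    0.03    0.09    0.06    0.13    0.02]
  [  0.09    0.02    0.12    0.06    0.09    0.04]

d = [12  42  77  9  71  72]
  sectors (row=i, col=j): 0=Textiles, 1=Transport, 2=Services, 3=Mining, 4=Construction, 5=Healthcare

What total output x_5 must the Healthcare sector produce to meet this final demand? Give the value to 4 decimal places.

Form M = I − A:
  [  0.89   -0.01   -0.01   -0.10   -0.07   -0.09]
  [ -0.10    0.96   -0.05   -0.13   -0.10   -0.03]
  [ -0.13   -0.10    0.87   -0.08   -0.06   -0.01]
  [ -0.12   -0.05   -0.02    0.87   -0.07   -0.08]
  [ -0.07   -0.03   -0.09   -0.06    0.87   -0.02]
  [ -0.09   -0.02   -0.12   -0.06   -0.09    0.96]
Leontief inverse L = M⁻¹:
  [  1.1796    0.0327    0.0502    0.1628    0.1285    0.1284]
  [  0.1827    1.0711    0.0958    0.2065    0.1685    0.0723]
  [  0.2280    0.1401    1.1856    0.1693    0.1355    0.0550]
  [  0.2055    0.0791    0.0667    1.2094    0.1406    0.1261]
  [  0.1429    0.0607    0.1385    0.1241    1.1928    0.0519]
  [  0.1691    0.0535    0.1721    0.1279    0.1531    1.0748]
Total output x = L · d:
  x_0 = 1.1796·12 + 0.0327·42 + 0.0502·77 + 0.1628·9 + 0.1285·71 + 0.1284·72 = 39.2254
  x_1 = 0.1827·12 + 1.0711·42 + 0.0958·77 + 0.2065·9 + 0.1685·71 + 0.0723·72 = 73.5855
  x_2 = 0.2280·12 + 0.1401·42 + 1.1856·77 + 0.1693·9 + 0.1355·71 + 0.0550·72 = 115.0176
  x_3 = 0.2055·12 + 0.0791·42 + 0.0667·77 + 1.2094·9 + 0.1406·71 + 0.1261·72 = 40.8679
  x_4 = 0.1429·12 + 0.0607·42 + 0.1385·77 + 0.1241·9 + 1.1928·71 + 0.0519·72 = 104.4779
  x_5 = 0.1691·12 + 0.0535·42 + 0.1721·77 + 0.1279·9 + 0.1531·71 + 1.0748·72 = 106.9367

106.9367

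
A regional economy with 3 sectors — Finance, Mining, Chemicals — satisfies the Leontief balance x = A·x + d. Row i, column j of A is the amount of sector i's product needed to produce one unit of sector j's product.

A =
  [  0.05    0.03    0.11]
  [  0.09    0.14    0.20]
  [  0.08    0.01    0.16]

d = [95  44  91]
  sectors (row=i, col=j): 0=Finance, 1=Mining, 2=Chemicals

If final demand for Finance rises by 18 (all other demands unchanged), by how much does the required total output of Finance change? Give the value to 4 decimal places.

19.2402

Form M = I − A:
  [  0.95   -0.03   -0.11]
  [ -0.09    0.86   -0.20]
  [ -0.08   -0.01    0.84]
Leontief inverse L = M⁻¹:
  [  1.0689    0.0390    0.1493]
  [  0.1359    1.1710    0.2966]
  [  0.1034    0.0177    1.2082]
Total output x = L · d:
  x_0 = 1.0689·95 + 0.0390·44 + 0.1493·91 = 116.8455
  x_1 = 0.1359·95 + 1.1710·44 + 0.2966·91 = 91.4257
  x_2 = 0.1034·95 + 0.0177·44 + 1.2082·91 = 120.5499
Δx_0 = L[0,0] · Δd_0 = 1.0689 · 18 = 19.2402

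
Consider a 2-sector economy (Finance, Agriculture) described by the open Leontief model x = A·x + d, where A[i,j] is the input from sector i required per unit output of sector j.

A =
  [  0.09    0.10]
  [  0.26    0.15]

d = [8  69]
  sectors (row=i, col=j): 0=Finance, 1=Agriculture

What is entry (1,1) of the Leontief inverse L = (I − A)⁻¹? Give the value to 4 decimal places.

L[1,1] = 1.2174

Form M = I − A:
  [  0.91   -0.10]
  [ -0.26    0.85]
Leontief inverse L = M⁻¹:
  [  1.1371    0.1338]
  [  0.3478    1.2174]
Total output x = L · d:
  x_0 = 1.1371·8 + 0.1338·69 = 18.3278
  x_1 = 0.3478·8 + 1.2174·69 = 86.7826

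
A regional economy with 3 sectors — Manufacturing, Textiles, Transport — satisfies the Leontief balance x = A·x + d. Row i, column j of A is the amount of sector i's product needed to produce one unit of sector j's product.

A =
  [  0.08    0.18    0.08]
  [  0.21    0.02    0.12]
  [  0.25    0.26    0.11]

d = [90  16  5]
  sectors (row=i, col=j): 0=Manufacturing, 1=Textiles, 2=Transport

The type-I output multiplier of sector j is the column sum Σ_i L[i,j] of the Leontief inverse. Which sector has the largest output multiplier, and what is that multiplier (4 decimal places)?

Manufacturing (1.9101)

Form M = I − A:
  [  0.92   -0.18   -0.08]
  [ -0.21    0.98   -0.12]
  [ -0.25   -0.26    0.89]
Leontief inverse L = M⁻¹:
  [  1.1833    0.2547    0.1407]
  [  0.3052    1.1239    0.1790]
  [  0.4216    0.3999    1.2154]
Total output x = L · d:
  x_0 = 1.1833·90 + 0.2547·16 + 0.1407·5 = 111.2775
  x_1 = 0.3052·90 + 1.1239·16 + 0.1790·5 = 46.3449
  x_2 = 0.4216·90 + 0.3999·16 + 1.2154·5 = 50.4147
Output multipliers (column sums of L):
  Manufacturing: 1.9101
  Textiles: 1.7785
  Transport: 1.5351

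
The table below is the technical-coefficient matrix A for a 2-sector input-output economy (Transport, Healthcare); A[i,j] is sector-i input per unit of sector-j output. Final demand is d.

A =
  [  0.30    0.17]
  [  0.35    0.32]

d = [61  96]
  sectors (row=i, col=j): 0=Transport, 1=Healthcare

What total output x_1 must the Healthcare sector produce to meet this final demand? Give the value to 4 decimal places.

Form M = I − A:
  [  0.70   -0.17]
  [ -0.35    0.68]
Leontief inverse L = M⁻¹:
  [  1.6327    0.4082]
  [  0.8403    1.6807]
Total output x = L · d:
  x_0 = 1.6327·61 + 0.4082·96 = 138.7755
  x_1 = 0.8403·61 + 1.6807·96 = 212.6050

212.6050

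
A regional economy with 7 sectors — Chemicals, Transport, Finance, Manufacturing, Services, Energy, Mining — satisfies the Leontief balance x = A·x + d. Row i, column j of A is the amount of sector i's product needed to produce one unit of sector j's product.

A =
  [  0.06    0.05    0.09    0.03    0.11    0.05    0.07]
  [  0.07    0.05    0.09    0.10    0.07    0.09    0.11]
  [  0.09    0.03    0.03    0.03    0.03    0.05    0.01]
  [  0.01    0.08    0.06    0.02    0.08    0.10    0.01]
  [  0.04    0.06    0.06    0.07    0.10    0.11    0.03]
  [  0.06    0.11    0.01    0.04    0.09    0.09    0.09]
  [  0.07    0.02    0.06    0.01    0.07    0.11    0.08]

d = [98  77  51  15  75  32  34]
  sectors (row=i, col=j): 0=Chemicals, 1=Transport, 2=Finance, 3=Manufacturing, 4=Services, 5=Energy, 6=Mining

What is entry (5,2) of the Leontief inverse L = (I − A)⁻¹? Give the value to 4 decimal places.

Form M = I − A:
  [  0.94   -0.05   -0.09   -0.03   -0.11   -0.05   -0.07]
  [ -0.07    0.95   -0.09   -0.10   -0.07   -0.09   -0.11]
  [ -0.09   -0.03    0.97   -0.03   -0.03   -0.05   -0.01]
  [ -0.01   -0.08   -0.06    0.98   -0.08   -0.10   -0.01]
  [ -0.04   -0.06   -0.06   -0.07    0.90   -0.11   -0.03]
  [ -0.06   -0.11   -0.01   -0.04   -0.09    0.91   -0.09]
  [ -0.07   -0.02   -0.06   -0.01   -0.07   -0.11    0.92]
Leontief inverse L = M⁻¹:
  [  1.1082    0.0955    0.1349    0.0663    0.1743    0.1200    0.1154]
  [  0.1283    1.1096    0.1451    0.1413    0.1503    0.1788    0.1679]
  [  0.1180    0.0596    1.0583    0.0512    0.0709    0.0895    0.0392]
  [  0.0487    0.1219    0.0939    1.0536    0.1319    0.1577    0.0505]
  [  0.0870    0.1139    0.1044    0.1093    1.1684    0.1845    0.0787]
  [  0.1120    0.1641    0.0623    0.0832    0.1648    1.1719    0.1497]
  [  0.1154    0.0649    0.0989    0.0412    0.1312    0.1747    1.1264]
Total output x = L · d:
  x_0 = 1.1082·98 + 0.0955·77 + 0.1349·51 + 0.0663·15 + 0.1743·75 + 0.1200·32 + 0.1154·34 = 144.6706
  x_1 = 0.1283·98 + 1.1096·77 + 0.1451·51 + 0.1413·15 + 0.1503·75 + 0.1788·32 + 0.1679·34 = 130.2444
  x_2 = 0.1180·98 + 0.0596·77 + 1.0583·51 + 0.0512·15 + 0.0709·75 + 0.0895·32 + 0.0392·34 = 80.4027
  x_3 = 0.0487·98 + 0.1219·77 + 0.0939·51 + 1.0536·15 + 0.1319·75 + 0.1577·32 + 0.0505·34 = 51.4123
  x_4 = 0.0870·98 + 0.1139·77 + 0.1044·51 + 0.1093·15 + 1.1684·75 + 0.1845·32 + 0.0787·34 = 120.4713
  x_5 = 0.1120·98 + 0.1641·77 + 0.0623·51 + 0.0832·15 + 0.1648·75 + 1.1719·32 + 0.1497·34 = 82.9911
  x_6 = 0.1154·98 + 0.0649·77 + 0.0989·51 + 0.0412·15 + 0.1312·75 + 0.1747·32 + 1.1264·34 = 75.6871

L[5,2] = 0.0623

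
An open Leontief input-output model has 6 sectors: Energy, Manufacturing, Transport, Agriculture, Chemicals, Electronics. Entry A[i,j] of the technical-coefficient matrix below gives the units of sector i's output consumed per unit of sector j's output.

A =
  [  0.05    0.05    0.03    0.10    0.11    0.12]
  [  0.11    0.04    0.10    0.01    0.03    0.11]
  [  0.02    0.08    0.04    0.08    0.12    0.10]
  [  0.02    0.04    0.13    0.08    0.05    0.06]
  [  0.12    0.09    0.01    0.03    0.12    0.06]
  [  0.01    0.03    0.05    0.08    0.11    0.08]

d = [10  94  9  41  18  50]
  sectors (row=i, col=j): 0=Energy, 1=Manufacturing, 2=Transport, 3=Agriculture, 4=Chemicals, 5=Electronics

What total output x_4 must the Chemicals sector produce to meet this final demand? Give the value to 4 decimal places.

45.1243

Form M = I − A:
  [  0.95   -0.05   -0.03   -0.10   -0.11   -0.12]
  [ -0.11    0.96   -0.10   -0.01   -0.03   -0.11]
  [ -0.02   -0.08    0.96   -0.08   -0.12   -0.10]
  [ -0.02   -0.04   -0.13    0.92   -0.05   -0.06]
  [ -0.12   -0.09   -0.01   -0.03    0.88   -0.06]
  [ -0.01   -0.03   -0.05   -0.08   -0.11    0.92]
Leontief inverse L = M⁻¹:
  [  1.0928    0.0921    0.0752    0.1482    0.1813    0.1832]
  [  0.1429    1.0772    0.1344    0.0571    0.0977    0.1721]
  [  0.0648    0.1213    1.0833    0.1226    0.1870    0.1609]
  [  0.0512    0.0774    0.1687    1.1216    0.1101    0.1146]
  [  0.1692    0.1312    0.0478    0.0736    1.1883    0.1253]
  [  0.0447    0.0651    0.0845    0.1165    0.1670    1.1282]
Total output x = L · d:
  x_0 = 1.0928·10 + 0.0921·94 + 0.0752·9 + 0.1482·41 + 0.1813·18 + 0.1832·50 = 38.7617
  x_1 = 0.1429·10 + 1.0772·94 + 0.1344·9 + 0.0571·41 + 0.0977·18 + 0.1721·50 = 116.6032
  x_2 = 0.0648·10 + 0.1213·94 + 1.0833·9 + 0.1226·41 + 0.1870·18 + 0.1609·50 = 38.2402
  x_3 = 0.0512·10 + 0.0774·94 + 0.1687·9 + 1.1216·41 + 0.1101·18 + 0.1146·50 = 62.9980
  x_4 = 0.1692·10 + 0.1312·94 + 0.0478·9 + 0.0736·41 + 1.1883·18 + 0.1253·50 = 45.1243
  x_5 = 0.0447·10 + 0.0651·94 + 0.0845·9 + 0.1165·41 + 0.1670·18 + 1.1282·50 = 71.5231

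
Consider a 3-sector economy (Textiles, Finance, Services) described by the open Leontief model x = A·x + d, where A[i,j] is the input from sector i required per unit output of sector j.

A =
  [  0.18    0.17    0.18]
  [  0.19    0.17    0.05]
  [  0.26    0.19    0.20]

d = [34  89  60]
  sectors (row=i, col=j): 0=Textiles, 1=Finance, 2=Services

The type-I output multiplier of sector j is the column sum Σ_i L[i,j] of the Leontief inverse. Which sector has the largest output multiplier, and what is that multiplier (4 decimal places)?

Form M = I − A:
  [  0.82   -0.17   -0.18]
  [ -0.19    0.83   -0.05]
  [ -0.26   -0.19    0.80]
Leontief inverse L = M⁻¹:
  [  1.4127    0.3674    0.3408]
  [  0.3561    1.3149    0.1623]
  [  0.5437    0.4317    1.3993]
Total output x = L · d:
  x_0 = 1.4127·34 + 0.3674·89 + 0.3408·60 = 101.1763
  x_1 = 0.3561·34 + 1.3149·89 + 0.1623·60 = 138.8756
  x_2 = 0.5437·34 + 0.4317·89 + 1.3993·60 = 140.8653
Output multipliers (column sums of L):
  Textiles: 2.3126
  Finance: 2.1140
  Services: 1.9024

Textiles (2.3126)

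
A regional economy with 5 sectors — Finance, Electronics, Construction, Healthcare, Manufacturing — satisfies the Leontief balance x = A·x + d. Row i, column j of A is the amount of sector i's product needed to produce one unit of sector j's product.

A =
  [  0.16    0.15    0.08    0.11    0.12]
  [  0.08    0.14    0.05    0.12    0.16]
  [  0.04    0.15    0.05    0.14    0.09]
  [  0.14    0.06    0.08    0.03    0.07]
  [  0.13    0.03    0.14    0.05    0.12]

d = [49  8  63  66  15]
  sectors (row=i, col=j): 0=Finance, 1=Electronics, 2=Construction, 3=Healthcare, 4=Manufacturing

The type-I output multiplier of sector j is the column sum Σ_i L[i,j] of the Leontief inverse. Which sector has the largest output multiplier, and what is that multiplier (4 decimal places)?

Manufacturing (2.1356)

Form M = I − A:
  [  0.84   -0.15   -0.08   -0.11   -0.12]
  [ -0.08    0.86   -0.05   -0.12   -0.16]
  [ -0.04   -0.15    0.95   -0.14   -0.09]
  [ -0.14   -0.06   -0.08    0.97   -0.07]
  [ -0.13   -0.03   -0.14   -0.05    0.88]
Leontief inverse L = M⁻¹:
  [  1.3046    0.2843    0.1828    0.2232    0.2661]
  [  0.2056    1.2485    0.1432    0.2132    0.2867]
  [  0.1436    0.2434    1.1249    0.2189    0.1963]
  [  0.2299    0.1478    0.1438    1.1043    0.1608]
  [  0.2356    0.1317    0.2190    0.1378    1.2258]
Total output x = L · d:
  x_0 = 1.3046·49 + 0.2843·8 + 0.1828·63 + 0.2232·66 + 0.2661·15 = 96.4433
  x_1 = 0.2056·49 + 1.2485·8 + 0.1432·63 + 0.2132·66 + 0.2867·15 = 47.4593
  x_2 = 0.1436·49 + 0.2434·8 + 1.1249·63 + 0.2189·66 + 0.1963·15 = 97.2406
  x_3 = 0.2299·49 + 0.1478·8 + 0.1438·63 + 1.1043·66 + 0.1608·15 = 96.8047
  x_4 = 0.2356·49 + 0.1317·8 + 0.2190·63 + 0.1378·66 + 1.2258·15 = 53.8811
Output multipliers (column sums of L):
  Finance: 2.1194
  Electronics: 2.0557
  Construction: 1.8138
  Healthcare: 1.8974
  Manufacturing: 2.1356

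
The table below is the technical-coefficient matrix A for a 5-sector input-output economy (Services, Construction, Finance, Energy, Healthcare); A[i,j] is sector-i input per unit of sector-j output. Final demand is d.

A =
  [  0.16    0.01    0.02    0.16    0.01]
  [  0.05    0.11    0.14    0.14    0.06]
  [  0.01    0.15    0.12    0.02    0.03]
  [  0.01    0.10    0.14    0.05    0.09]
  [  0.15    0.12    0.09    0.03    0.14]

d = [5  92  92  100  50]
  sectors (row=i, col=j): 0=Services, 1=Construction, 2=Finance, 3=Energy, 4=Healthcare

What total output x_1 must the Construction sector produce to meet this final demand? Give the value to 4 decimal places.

158.9497

Form M = I − A:
  [  0.84   -0.01   -0.02   -0.16   -0.01]
  [ -0.05    0.89   -0.14   -0.14   -0.06]
  [ -0.01   -0.15    0.88   -0.02   -0.03]
  [ -0.01   -0.10   -0.14    0.95   -0.09]
  [ -0.15   -0.12   -0.09   -0.03    0.86]
Leontief inverse L = M⁻¹:
  [  1.2049    0.0560    0.0747    0.2141    0.0429]
  [  0.0973    1.2029    0.2375    0.2023    0.1145]
  [  0.0392    0.2168    1.1887    0.0656    0.0639]
  [  0.0505    0.1787    0.2178    1.0963    0.1354]
  [  0.2296    0.2065    0.1782    0.1107    1.1977]
Total output x = L · d:
  x_0 = 1.2049·5 + 0.0560·92 + 0.0747·92 + 0.2141·100 + 0.0429·50 = 41.6091
  x_1 = 0.0973·5 + 1.2029·92 + 0.2375·92 + 0.2023·100 + 0.1145·50 = 158.9497
  x_2 = 0.0392·5 + 0.2168·92 + 1.1887·92 + 0.0656·100 + 0.0639·50 = 139.2569
  x_3 = 0.0505·5 + 0.1787·92 + 0.2178·92 + 1.0963·100 + 0.1354·50 = 153.1382
  x_4 = 0.2296·5 + 0.2065·92 + 0.1782·92 + 0.1107·100 + 1.1977·50 = 107.4914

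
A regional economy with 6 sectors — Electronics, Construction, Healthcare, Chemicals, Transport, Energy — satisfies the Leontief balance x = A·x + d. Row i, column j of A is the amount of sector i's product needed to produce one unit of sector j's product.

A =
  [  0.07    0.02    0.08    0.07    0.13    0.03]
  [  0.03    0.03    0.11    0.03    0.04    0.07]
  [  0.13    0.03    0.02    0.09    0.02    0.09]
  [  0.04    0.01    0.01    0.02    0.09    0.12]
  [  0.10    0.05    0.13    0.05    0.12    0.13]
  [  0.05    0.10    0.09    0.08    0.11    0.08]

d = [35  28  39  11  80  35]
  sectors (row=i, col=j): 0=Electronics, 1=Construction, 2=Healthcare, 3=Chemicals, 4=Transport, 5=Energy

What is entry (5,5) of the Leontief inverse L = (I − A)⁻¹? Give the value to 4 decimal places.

Form M = I − A:
  [  0.93   -0.02   -0.08   -0.07   -0.13   -0.03]
  [ -0.03    0.97   -0.11   -0.03   -0.04   -0.07]
  [ -0.13   -0.03    0.98   -0.09   -0.02   -0.09]
  [ -0.04   -0.01   -0.01    0.98   -0.09   -0.12]
  [ -0.10   -0.05   -0.13   -0.05    0.88   -0.13]
  [ -0.05   -0.10   -0.09   -0.08   -0.11    0.92]
Leontief inverse L = M⁻¹:
  [  1.1264    0.0484    0.1332    0.1119    0.1950    0.0956]
  [  0.0725    1.0540    0.1467    0.0647    0.0832    0.1171]
  [  0.1730    0.0569    1.0664    0.1279    0.0833    0.1428]
  [  0.0789    0.0390    0.0561    1.0535    0.1435    0.1687]
  [  0.1790    0.0963    0.2074    0.1145    1.2111    0.2195]
  [  0.1143    0.1377    0.1572    0.1309    0.1851    1.1598]
Total output x = L · d:
  x_0 = 1.1264·35 + 0.0484·28 + 0.1332·39 + 0.1119·11 + 0.1950·80 + 0.0956·35 = 66.1504
  x_1 = 0.0725·35 + 1.0540·28 + 0.1467·39 + 0.0647·11 + 0.0832·80 + 0.1171·35 = 49.2388
  x_2 = 0.1730·35 + 0.0569·28 + 1.0664·39 + 0.1279·11 + 0.0833·80 + 0.1428·35 = 62.3063
  x_3 = 0.0789·35 + 0.0390·28 + 0.0561·39 + 1.0535·11 + 0.1435·80 + 0.1687·35 = 35.0199
  x_4 = 0.1790·35 + 0.0963·28 + 0.2074·39 + 0.1145·11 + 1.2111·80 + 0.2195·35 = 122.8805
  x_5 = 0.1143·35 + 0.1377·28 + 0.1572·39 + 0.1309·11 + 0.1851·80 + 1.1598·35 = 70.8233

L[5,5] = 1.1598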